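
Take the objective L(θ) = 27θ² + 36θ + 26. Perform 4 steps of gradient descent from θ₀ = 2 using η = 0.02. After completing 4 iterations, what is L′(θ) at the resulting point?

0.00589824

L′(θ) = 54θ + 36
Step 1: L′(2) = 144; θ₁ = 2 − 0.02·144 = -0.88
Step 2: L′(-0.88) = -11.52; θ₂ = -0.88 − 0.02·(-11.52) = -0.6496
Step 3: L′(-0.6496) = 0.9216; θ₃ = -0.6496 − 0.02·0.9216 = -0.668032
Step 4: L′(-0.668032) = -0.073728; θ₄ = -0.668032 − 0.02·(-0.073728) = -0.66655744
L′(θ) at (-0.66655744) = 0.00589824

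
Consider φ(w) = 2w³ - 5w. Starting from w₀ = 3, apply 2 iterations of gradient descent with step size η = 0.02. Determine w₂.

1.630352

φ′(w) = 6w² - 5
Step 1: φ′(3) = 49; w₁ = 3 − 0.02·49 = 2.02
Step 2: φ′(2.02) = 19.4824; w₂ = 2.02 − 0.02·19.4824 = 1.630352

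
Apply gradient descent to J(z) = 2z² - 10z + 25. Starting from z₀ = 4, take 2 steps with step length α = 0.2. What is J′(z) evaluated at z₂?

J′(z) = 4z - 10
Step 1: J′(4) = 6; z₁ = 4 − 0.2·6 = 2.8
Step 2: J′(2.8) = 1.2; z₂ = 2.8 − 0.2·1.2 = 2.56
J′(z) at (2.56) = 0.24

0.24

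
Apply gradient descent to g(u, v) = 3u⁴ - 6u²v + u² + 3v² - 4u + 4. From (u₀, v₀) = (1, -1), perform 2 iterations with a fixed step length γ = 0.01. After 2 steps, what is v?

∇g = (12u³ - 12uv + 2u - 4, -6u² + 6v)
Step 1: at (1, -1), ∇g = (22, -12) → (1, -1) − 0.01·(22, -12) = (0.78, -0.88)
Step 2: at (0.78, -0.88), ∇g = (11.491424, -8.9304) → (0.78, -0.88) − 0.01·(11.491424, -8.9304) = (0.66508576, -0.790696)
v = -0.790696

-0.790696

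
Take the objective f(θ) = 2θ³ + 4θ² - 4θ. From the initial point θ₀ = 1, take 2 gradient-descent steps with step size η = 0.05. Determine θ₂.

f′(θ) = 6θ² + 8θ - 4
Step 1: f′(1) = 10; θ₁ = 1 − 0.05·10 = 0.5
Step 2: f′(0.5) = 1.5; θ₂ = 0.5 − 0.05·1.5 = 0.425

0.425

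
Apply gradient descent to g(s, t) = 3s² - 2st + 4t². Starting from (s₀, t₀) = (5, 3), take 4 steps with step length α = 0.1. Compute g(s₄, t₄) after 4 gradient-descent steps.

∇g = (6s - 2t, -2s + 8t)
(s₁, t₁) = (5, 3) − 0.1·(24, 14) = (2.6, 1.6)
(s₂, t₂) = (2.6, 1.6) − 0.1·(12.4, 7.6) = (1.36, 0.84)
(s₃, t₃) = (1.36, 0.84) − 0.1·(6.48, 4) = (0.712, 0.44)
(s₄, t₄) = (0.712, 0.44) − 0.1·(3.392, 2.096) = (0.3728, 0.2304)
g(0.3728, 0.2304) = 0.45748992

0.45748992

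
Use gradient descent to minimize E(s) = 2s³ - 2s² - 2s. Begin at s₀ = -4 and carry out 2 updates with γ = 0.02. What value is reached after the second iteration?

E′(s) = 6s² - 4s - 2
Step 1: E′(-4) = 110; s₁ = -4 − 0.02·110 = -6.2
Step 2: E′(-6.2) = 253.44; s₂ = -6.2 − 0.02·253.44 = -11.2688

-11.2688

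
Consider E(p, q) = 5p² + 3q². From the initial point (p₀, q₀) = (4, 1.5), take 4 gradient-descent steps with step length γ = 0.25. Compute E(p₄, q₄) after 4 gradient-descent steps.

∇E = (10p, 6q)
Step 1: at (4, 1.5), ∇E = (40, 9) → (4, 1.5) − 0.25·(40, 9) = (-6, -0.75)
Step 2: at (-6, -0.75), ∇E = (-60, -4.5) → (-6, -0.75) − 0.25·(-60, -4.5) = (9, 0.375)
Step 3: at (9, 0.375), ∇E = (90, 2.25) → (9, 0.375) − 0.25·(90, 2.25) = (-13.5, -0.1875)
Step 4: at (-13.5, -0.1875), ∇E = (-135, -1.125) → (-13.5, -0.1875) − 0.25·(-135, -1.125) = (20.25, 0.09375)
E(20.25, 0.09375) = 2050.3388671875

2050.3388671875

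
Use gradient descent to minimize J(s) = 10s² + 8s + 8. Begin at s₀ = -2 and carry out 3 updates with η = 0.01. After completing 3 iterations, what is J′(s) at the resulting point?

-16.384

J′(s) = 20s + 8
s₁ = -2 − 0.01·(-32) = -1.68
s₂ = -1.68 − 0.01·(-25.6) = -1.424
s₃ = -1.424 − 0.01·(-20.48) = -1.2192
J′(s) at (-1.2192) = -16.384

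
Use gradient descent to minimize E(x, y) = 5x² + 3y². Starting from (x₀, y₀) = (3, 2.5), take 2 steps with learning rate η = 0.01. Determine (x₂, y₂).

∇E = (10x, 6y)
(x₁, y₁) = (3, 2.5) − 0.01·(30, 15) = (2.7, 2.35)
(x₂, y₂) = (2.7, 2.35) − 0.01·(27, 14.1) = (2.43, 2.209)

(2.43, 2.209)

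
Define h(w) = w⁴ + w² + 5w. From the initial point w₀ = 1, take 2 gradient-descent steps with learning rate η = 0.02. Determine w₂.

h′(w) = 4w³ + 2w + 5
w₁ = 1 − 0.02·11 = 0.78
w₂ = 0.78 − 0.02·8.458208 = 0.61083584

0.61083584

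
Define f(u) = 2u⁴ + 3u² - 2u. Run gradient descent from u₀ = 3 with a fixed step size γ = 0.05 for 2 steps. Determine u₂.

248.5024

f′(u) = 8u³ + 6u - 2
u₁ = 3 − 0.05·232 = -8.6
u₂ = -8.6 − 0.05·(-5142.048) = 248.5024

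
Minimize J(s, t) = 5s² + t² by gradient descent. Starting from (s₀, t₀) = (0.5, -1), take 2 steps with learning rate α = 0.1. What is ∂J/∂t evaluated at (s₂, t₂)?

∇J = (10s, 2t)
(s₁, t₁) = (0.5, -1) − 0.1·(5, -2) = (0, -0.8)
(s₂, t₂) = (0, -0.8) − 0.1·(0, -1.6) = (0, -0.64)
∂J/∂t at (0, -0.64) = -1.28

-1.28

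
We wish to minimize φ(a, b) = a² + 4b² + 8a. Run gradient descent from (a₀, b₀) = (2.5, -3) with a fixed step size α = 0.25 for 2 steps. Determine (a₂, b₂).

∇φ = (2a + 8, 8b)
(a₁, b₁) = (2.5, -3) − 0.25·(13, -24) = (-0.75, 3)
(a₂, b₂) = (-0.75, 3) − 0.25·(6.5, 24) = (-2.375, -3)

(-2.375, -3)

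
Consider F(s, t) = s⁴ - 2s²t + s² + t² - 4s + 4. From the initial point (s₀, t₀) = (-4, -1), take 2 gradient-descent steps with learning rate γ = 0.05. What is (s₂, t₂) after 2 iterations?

(-201.4336, 11.034)

∇F = (4s³ - 4st + 2s - 4, -2s² + 2t)
(s₁, t₁) = (-4, -1) − 0.05·(-284, -34) = (10.2, 0.7)
(s₂, t₂) = (10.2, 0.7) − 0.05·(4232.672, -206.68) = (-201.4336, 11.034)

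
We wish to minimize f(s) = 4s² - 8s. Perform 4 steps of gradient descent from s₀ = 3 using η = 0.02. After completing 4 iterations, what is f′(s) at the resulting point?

f′(s) = 8s - 8
Step 1: f′(3) = 16; s₁ = 3 − 0.02·16 = 2.68
Step 2: f′(2.68) = 13.44; s₂ = 2.68 − 0.02·13.44 = 2.4112
Step 3: f′(2.4112) = 11.2896; s₃ = 2.4112 − 0.02·11.2896 = 2.185408
Step 4: f′(2.185408) = 9.483264; s₄ = 2.185408 − 0.02·9.483264 = 1.99574272
f′(s) at (1.99574272) = 7.96594176

7.96594176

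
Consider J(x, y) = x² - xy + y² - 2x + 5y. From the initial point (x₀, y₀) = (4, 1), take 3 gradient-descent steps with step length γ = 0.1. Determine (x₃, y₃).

(2.697, 0.135)

∇J = (2x - y - 2, -x + 2y + 5)
(x₁, y₁) = (4, 1) − 0.1·(5, 3) = (3.5, 0.7)
(x₂, y₂) = (3.5, 0.7) − 0.1·(4.3, 2.9) = (3.07, 0.41)
(x₃, y₃) = (3.07, 0.41) − 0.1·(3.73, 2.75) = (2.697, 0.135)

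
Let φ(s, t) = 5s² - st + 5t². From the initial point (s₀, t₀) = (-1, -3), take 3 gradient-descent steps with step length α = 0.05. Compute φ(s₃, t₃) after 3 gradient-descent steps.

1.087844484375

∇φ = (10s - t, -s + 10t)
(s₁, t₁) = (-1, -3) − 0.05·(-7, -29) = (-0.65, -1.55)
(s₂, t₂) = (-0.65, -1.55) − 0.05·(-4.95, -14.85) = (-0.4025, -0.8075)
(s₃, t₃) = (-0.4025, -0.8075) − 0.05·(-3.2175, -7.6725) = (-0.241625, -0.423875)
φ(-0.241625, -0.423875) = 1.087844484375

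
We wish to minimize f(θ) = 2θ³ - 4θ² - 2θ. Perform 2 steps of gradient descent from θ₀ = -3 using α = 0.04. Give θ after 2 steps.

f′(θ) = 6θ² - 8θ - 2
Step 1: f′(-3) = 76; θ₁ = -3 − 0.04·76 = -6.04
Step 2: f′(-6.04) = 265.2096; θ₂ = -6.04 − 0.04·265.2096 = -16.648384

-16.648384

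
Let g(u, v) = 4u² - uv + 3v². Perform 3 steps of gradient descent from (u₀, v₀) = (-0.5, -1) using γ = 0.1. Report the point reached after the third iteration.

(-0.037, -0.0885)

∇g = (8u - v, -u + 6v)
(u₁, v₁) = (-0.5, -1) − 0.1·(-3, -5.5) = (-0.2, -0.45)
(u₂, v₂) = (-0.2, -0.45) − 0.1·(-1.15, -2.5) = (-0.085, -0.2)
(u₃, v₃) = (-0.085, -0.2) − 0.1·(-0.48, -1.115) = (-0.037, -0.0885)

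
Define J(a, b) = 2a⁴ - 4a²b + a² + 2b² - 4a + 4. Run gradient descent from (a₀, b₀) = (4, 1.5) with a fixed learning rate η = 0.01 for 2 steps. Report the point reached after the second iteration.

∇J = (8a³ - 8ab + 2a - 4, -4a² + 4b)
Step 1: at (4, 1.5), ∇J = (468, -58) → (4, 1.5) − 0.01·(468, -58) = (-0.68, 2.08)
Step 2: at (-0.68, 2.08), ∇J = (3.439744, 6.4704) → (-0.68, 2.08) − 0.01·(3.439744, 6.4704) = (-0.71439744, 2.015296)

(-0.71439744, 2.015296)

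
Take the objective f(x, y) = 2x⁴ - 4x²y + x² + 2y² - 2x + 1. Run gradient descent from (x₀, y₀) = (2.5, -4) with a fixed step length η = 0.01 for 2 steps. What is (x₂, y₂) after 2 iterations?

(0.30504896, -3.439344)

∇f = (8x³ - 8xy + 2x - 2, -4x² + 4y)
(x₁, y₁) = (2.5, -4) − 0.01·(208, -41) = (0.42, -3.59)
(x₂, y₂) = (0.42, -3.59) − 0.01·(11.495104, -15.0656) = (0.30504896, -3.439344)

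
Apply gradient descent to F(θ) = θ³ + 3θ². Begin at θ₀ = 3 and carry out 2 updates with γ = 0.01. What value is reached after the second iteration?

2.201925

F′(θ) = 3θ² + 6θ
θ₁ = 3 − 0.01·45 = 2.55
θ₂ = 2.55 − 0.01·34.8075 = 2.201925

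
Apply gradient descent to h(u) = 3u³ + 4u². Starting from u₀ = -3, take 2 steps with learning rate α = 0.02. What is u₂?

-6.562728

h′(u) = 9u² + 8u
Step 1: h′(-3) = 57; u₁ = -3 − 0.02·57 = -4.14
Step 2: h′(-4.14) = 121.1364; u₂ = -4.14 − 0.02·121.1364 = -6.562728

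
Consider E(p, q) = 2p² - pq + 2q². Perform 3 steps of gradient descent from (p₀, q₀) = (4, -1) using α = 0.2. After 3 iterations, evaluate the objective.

∇E = (4p - q, -p + 4q)
(p₁, q₁) = (4, -1) − 0.2·(17, -8) = (0.6, 0.6)
(p₂, q₂) = (0.6, 0.6) − 0.2·(1.8, 1.8) = (0.24, 0.24)
(p₃, q₃) = (0.24, 0.24) − 0.2·(0.72, 0.72) = (0.096, 0.096)
E(0.096, 0.096) = 0.027648

0.027648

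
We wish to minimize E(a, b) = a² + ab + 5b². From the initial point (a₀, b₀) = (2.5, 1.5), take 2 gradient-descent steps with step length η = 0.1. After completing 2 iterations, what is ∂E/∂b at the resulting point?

∇E = (2a + b, a + 10b)
(a₁, b₁) = (2.5, 1.5) − 0.1·(6.5, 17.5) = (1.85, -0.25)
(a₂, b₂) = (1.85, -0.25) − 0.1·(3.45, -0.65) = (1.505, -0.185)
∂E/∂b at (1.505, -0.185) = -0.345

-0.345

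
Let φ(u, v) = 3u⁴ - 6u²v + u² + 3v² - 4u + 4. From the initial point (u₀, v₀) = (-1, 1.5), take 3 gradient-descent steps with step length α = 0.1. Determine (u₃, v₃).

∇φ = (12u³ - 12uv + 2u - 4, -6u² + 6v)
Step 1: at (-1, 1.5), ∇φ = (0, 3) → (-1, 1.5) − 0.1·(0, 3) = (-1, 1.2)
Step 2: at (-1, 1.2), ∇φ = (-3.6, 1.2) → (-1, 1.2) − 0.1·(-3.6, 1.2) = (-0.64, 1.08)
Step 3: at (-0.64, 1.08), ∇φ = (-0.131328, 4.0224) → (-0.64, 1.08) − 0.1·(-0.131328, 4.0224) = (-0.6268672, 0.67776)

(-0.6268672, 0.67776)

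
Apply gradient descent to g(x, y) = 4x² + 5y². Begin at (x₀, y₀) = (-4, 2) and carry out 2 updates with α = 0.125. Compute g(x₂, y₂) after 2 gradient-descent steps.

0.078125

∇g = (8x, 10y)
(x₁, y₁) = (-4, 2) − 0.125·(-32, 20) = (0, -0.5)
(x₂, y₂) = (0, -0.5) − 0.125·(0, -5) = (0, 0.125)
g(0, 0.125) = 0.078125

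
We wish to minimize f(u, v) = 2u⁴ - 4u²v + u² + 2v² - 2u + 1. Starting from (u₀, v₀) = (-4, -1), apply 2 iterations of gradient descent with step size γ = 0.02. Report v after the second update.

4.341312

∇f = (8u³ - 8uv + 2u - 2, -4u² + 4v)
(u₁, v₁) = (-4, -1) − 0.02·(-554, -68) = (7.08, 0.36)
(u₂, v₂) = (7.08, 0.36) − 0.02·(2830.928896, -199.0656) = (-49.53857792, 4.341312)
v = 4.341312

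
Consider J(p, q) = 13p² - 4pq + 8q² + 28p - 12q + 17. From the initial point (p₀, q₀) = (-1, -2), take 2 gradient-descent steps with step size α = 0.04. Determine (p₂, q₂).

∇J = (26p - 4q + 28, -4p + 16q - 12)
Step 1: at (-1, -2), ∇J = (10, -40) → (-1, -2) − 0.04·(10, -40) = (-1.4, -0.4)
Step 2: at (-1.4, -0.4), ∇J = (-6.8, -12.8) → (-1.4, -0.4) − 0.04·(-6.8, -12.8) = (-1.128, 0.112)

(-1.128, 0.112)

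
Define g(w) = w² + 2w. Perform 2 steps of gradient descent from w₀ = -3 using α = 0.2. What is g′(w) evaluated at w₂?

g′(w) = 2w + 2
w₁ = -3 − 0.2·(-4) = -2.2
w₂ = -2.2 − 0.2·(-2.4) = -1.72
g′(w) at (-1.72) = -1.44

-1.44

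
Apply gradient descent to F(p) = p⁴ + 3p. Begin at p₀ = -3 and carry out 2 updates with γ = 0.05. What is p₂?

F′(p) = 4p³ + 3
p₁ = -3 − 0.05·(-105) = 2.25
p₂ = 2.25 − 0.05·48.5625 = -0.178125

-0.178125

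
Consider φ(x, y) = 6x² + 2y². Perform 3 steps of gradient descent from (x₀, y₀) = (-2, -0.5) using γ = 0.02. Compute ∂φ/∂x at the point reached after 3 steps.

-10.535424

∇φ = (12x, 4y)
Step 1: at (-2, -0.5), ∇φ = (-24, -2) → (-2, -0.5) − 0.02·(-24, -2) = (-1.52, -0.46)
Step 2: at (-1.52, -0.46), ∇φ = (-18.24, -1.84) → (-1.52, -0.46) − 0.02·(-18.24, -1.84) = (-1.1552, -0.4232)
Step 3: at (-1.1552, -0.4232), ∇φ = (-13.8624, -1.6928) → (-1.1552, -0.4232) − 0.02·(-13.8624, -1.6928) = (-0.877952, -0.389344)
∂φ/∂x at (-0.877952, -0.389344) = -10.535424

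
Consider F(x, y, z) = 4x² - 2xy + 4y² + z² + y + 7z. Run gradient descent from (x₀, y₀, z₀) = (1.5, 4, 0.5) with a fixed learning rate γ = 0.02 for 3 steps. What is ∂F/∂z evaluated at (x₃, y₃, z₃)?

7.077888

∇F = (8x - 2y, -2x + 8y + 1, 2z + 7)
(x₁, y₁, z₁) = (1.5, 4, 0.5) − 0.02·(4, 30, 8) = (1.42, 3.4, 0.34)
(x₂, y₂, z₂) = (1.42, 3.4, 0.34) − 0.02·(4.56, 25.36, 7.68) = (1.3288, 2.8928, 0.1864)
(x₃, y₃, z₃) = (1.3288, 2.8928, 0.1864) − 0.02·(4.8448, 21.4848, 7.3728) = (1.231904, 2.463104, 0.038944)
∂F/∂z at (1.231904, 2.463104, 0.038944) = 7.077888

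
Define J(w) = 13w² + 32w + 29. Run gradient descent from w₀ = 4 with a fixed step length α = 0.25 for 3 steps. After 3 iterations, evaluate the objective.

9845800.25

J′(w) = 26w + 32
Step 1: J′(4) = 136; w₁ = 4 − 0.25·136 = -30
Step 2: J′(-30) = -748; w₂ = -30 − 0.25·(-748) = 157
Step 3: J′(157) = 4114; w₃ = 157 − 0.25·4114 = -871.5
J(-871.5) = 9845800.25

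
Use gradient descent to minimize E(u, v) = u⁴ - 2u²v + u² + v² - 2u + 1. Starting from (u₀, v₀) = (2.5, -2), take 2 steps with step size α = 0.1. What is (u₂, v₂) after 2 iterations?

(84.78505, 7.0405)

∇E = (4u³ - 4uv + 2u - 2, -2u² + 2v)
Step 1: at (2.5, -2), ∇E = (85.5, -16.5) → (2.5, -2) − 0.1·(85.5, -16.5) = (-6.05, -0.35)
Step 2: at (-6.05, -0.35), ∇E = (-908.3505, -73.905) → (-6.05, -0.35) − 0.1·(-908.3505, -73.905) = (84.78505, 7.0405)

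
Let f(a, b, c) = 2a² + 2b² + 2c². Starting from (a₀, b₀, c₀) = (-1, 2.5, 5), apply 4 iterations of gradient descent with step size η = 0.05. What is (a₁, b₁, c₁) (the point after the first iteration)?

∇f = (4a, 4b, 4c)
Step 1: at (-1, 2.5, 5), ∇f = (-4, 10, 20) → (-1, 2.5, 5) − 0.05·(-4, 10, 20) = (-0.8, 2, 4)

(-0.8, 2, 4)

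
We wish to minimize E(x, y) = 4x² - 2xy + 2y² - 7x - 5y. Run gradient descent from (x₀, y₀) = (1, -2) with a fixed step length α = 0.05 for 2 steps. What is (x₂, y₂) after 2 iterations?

(0.675, -0.675)

∇E = (8x - 2y - 7, -2x + 4y - 5)
Step 1: at (1, -2), ∇E = (5, -15) → (1, -2) − 0.05·(5, -15) = (0.75, -1.25)
Step 2: at (0.75, -1.25), ∇E = (1.5, -11.5) → (0.75, -1.25) − 0.05·(1.5, -11.5) = (0.675, -0.675)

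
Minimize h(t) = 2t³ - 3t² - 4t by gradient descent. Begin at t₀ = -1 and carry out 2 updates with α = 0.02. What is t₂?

-1.380672

h′(t) = 6t² - 6t - 4
t₁ = -1 − 0.02·8 = -1.16
t₂ = -1.16 − 0.02·11.0336 = -1.380672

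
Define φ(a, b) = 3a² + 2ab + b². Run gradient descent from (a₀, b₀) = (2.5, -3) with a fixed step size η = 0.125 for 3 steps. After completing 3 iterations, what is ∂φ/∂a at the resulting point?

∇φ = (6a + 2b, 2a + 2b)
Step 1: at (2.5, -3), ∇φ = (9, -1) → (2.5, -3) − 0.125·(9, -1) = (1.375, -2.875)
Step 2: at (1.375, -2.875), ∇φ = (2.5, -3) → (1.375, -2.875) − 0.125·(2.5, -3) = (1.0625, -2.5)
Step 3: at (1.0625, -2.5), ∇φ = (1.375, -2.875) → (1.0625, -2.5) − 0.125·(1.375, -2.875) = (0.890625, -2.140625)
∂φ/∂a at (0.890625, -2.140625) = 1.0625

1.0625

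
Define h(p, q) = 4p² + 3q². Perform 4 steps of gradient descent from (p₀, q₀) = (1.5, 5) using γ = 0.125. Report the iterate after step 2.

(0, 0.3125)

∇h = (8p, 6q)
Step 1: at (1.5, 5), ∇h = (12, 30) → (1.5, 5) − 0.125·(12, 30) = (0, 1.25)
Step 2: at (0, 1.25), ∇h = (0, 7.5) → (0, 1.25) − 0.125·(0, 7.5) = (0, 0.3125)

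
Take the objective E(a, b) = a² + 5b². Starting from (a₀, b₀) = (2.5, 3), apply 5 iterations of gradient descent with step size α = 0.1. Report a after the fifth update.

∇E = (2a, 10b)
Step 1: at (2.5, 3), ∇E = (5, 30) → (2.5, 3) − 0.1·(5, 30) = (2, 0)
Step 2: at (2, 0), ∇E = (4, 0) → (2, 0) − 0.1·(4, 0) = (1.6, 0)
Step 3: at (1.6, 0), ∇E = (3.2, 0) → (1.6, 0) − 0.1·(3.2, 0) = (1.28, 0)
Step 4: at (1.28, 0), ∇E = (2.56, 0) → (1.28, 0) − 0.1·(2.56, 0) = (1.024, 0)
Step 5: at (1.024, 0), ∇E = (2.048, 0) → (1.024, 0) − 0.1·(2.048, 0) = (0.8192, 0)
a = 0.8192

0.8192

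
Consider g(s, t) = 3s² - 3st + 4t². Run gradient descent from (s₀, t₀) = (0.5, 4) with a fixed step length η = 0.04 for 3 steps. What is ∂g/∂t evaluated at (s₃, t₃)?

8.824384

∇g = (6s - 3t, -3s + 8t)
(s₁, t₁) = (0.5, 4) − 0.04·(-9, 30.5) = (0.86, 2.78)
(s₂, t₂) = (0.86, 2.78) − 0.04·(-3.18, 19.66) = (0.9872, 1.9936)
(s₃, t₃) = (0.9872, 1.9936) − 0.04·(-0.0576, 12.9872) = (0.989504, 1.474112)
∂g/∂t at (0.989504, 1.474112) = 8.824384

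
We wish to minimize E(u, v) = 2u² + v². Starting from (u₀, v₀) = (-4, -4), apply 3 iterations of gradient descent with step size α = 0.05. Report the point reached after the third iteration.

(-2.048, -2.916)

∇E = (4u, 2v)
(u₁, v₁) = (-4, -4) − 0.05·(-16, -8) = (-3.2, -3.6)
(u₂, v₂) = (-3.2, -3.6) − 0.05·(-12.8, -7.2) = (-2.56, -3.24)
(u₃, v₃) = (-2.56, -3.24) − 0.05·(-10.24, -6.48) = (-2.048, -2.916)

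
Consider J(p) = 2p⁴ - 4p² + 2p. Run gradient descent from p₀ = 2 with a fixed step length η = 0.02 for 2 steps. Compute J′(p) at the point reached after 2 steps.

1.397888

J′(p) = 8p³ - 8p + 2
Step 1: J′(2) = 50; p₁ = 2 − 0.02·50 = 1
Step 2: J′(1) = 2; p₂ = 1 − 0.02·2 = 0.96
J′(p) at (0.96) = 1.397888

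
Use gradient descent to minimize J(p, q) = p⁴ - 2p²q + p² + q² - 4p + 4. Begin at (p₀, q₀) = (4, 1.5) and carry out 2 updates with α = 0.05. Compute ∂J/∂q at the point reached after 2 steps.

∇J = (4p³ - 4pq + 2p - 4, -2p² + 2q)
(p₁, q₁) = (4, 1.5) − 0.05·(236, -29) = (-7.8, 2.95)
(p₂, q₂) = (-7.8, 2.95) − 0.05·(-1825.768, -115.78) = (83.4884, 8.739)
∂J/∂q at (83.4884, 8.739) = -13923.14786912

-13923.14786912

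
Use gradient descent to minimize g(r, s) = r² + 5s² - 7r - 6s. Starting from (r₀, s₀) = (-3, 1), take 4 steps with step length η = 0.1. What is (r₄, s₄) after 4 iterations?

(0.8376, 0.6)

∇g = (2r - 7, 10s - 6)
(r₁, s₁) = (-3, 1) − 0.1·(-13, 4) = (-1.7, 0.6)
(r₂, s₂) = (-1.7, 0.6) − 0.1·(-10.4, 0) = (-0.66, 0.6)
(r₃, s₃) = (-0.66, 0.6) − 0.1·(-8.32, 0) = (0.172, 0.6)
(r₄, s₄) = (0.172, 0.6) − 0.1·(-6.656, 0) = (0.8376, 0.6)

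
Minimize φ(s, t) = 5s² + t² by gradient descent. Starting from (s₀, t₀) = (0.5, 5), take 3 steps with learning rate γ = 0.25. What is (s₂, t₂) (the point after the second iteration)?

∇φ = (10s, 2t)
(s₁, t₁) = (0.5, 5) − 0.25·(5, 10) = (-0.75, 2.5)
(s₂, t₂) = (-0.75, 2.5) − 0.25·(-7.5, 5) = (1.125, 1.25)

(1.125, 1.25)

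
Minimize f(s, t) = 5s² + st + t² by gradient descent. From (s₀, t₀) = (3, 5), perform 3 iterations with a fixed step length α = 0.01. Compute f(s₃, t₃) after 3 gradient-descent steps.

∇f = (10s + t, s + 2t)
(s₁, t₁) = (3, 5) − 0.01·(35, 13) = (2.65, 4.87)
(s₂, t₂) = (2.65, 4.87) − 0.01·(31.37, 12.39) = (2.3363, 4.7461)
(s₃, t₃) = (2.3363, 4.7461) − 0.01·(28.1091, 11.8285) = (2.055209, 4.627815)
f(2.055209, 4.627815) = 52.047218880965

52.047218880965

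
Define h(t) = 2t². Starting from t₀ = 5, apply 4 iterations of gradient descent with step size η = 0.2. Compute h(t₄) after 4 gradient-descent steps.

0.000128

h′(t) = 4t
Step 1: h′(5) = 20; t₁ = 5 − 0.2·20 = 1
Step 2: h′(1) = 4; t₂ = 1 − 0.2·4 = 0.2
Step 3: h′(0.2) = 0.8; t₃ = 0.2 − 0.2·0.8 = 0.04
Step 4: h′(0.04) = 0.16; t₄ = 0.04 − 0.2·0.16 = 0.008
h(0.008) = 0.000128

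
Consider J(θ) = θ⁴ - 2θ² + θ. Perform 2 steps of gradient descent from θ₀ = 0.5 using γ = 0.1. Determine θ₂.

0.60345

J′(θ) = 4θ³ - 4θ + 1
θ₁ = 0.5 − 0.1·(-0.5) = 0.55
θ₂ = 0.55 − 0.1·(-0.5345) = 0.60345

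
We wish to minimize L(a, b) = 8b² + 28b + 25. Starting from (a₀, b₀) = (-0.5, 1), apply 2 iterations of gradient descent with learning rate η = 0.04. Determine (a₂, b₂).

∇L = (0, 16b + 28)
Step 1: at (-0.5, 1), ∇L = (0, 44) → (-0.5, 1) − 0.04·(0, 44) = (-0.5, -0.76)
Step 2: at (-0.5, -0.76), ∇L = (0, 15.84) → (-0.5, -0.76) − 0.04·(0, 15.84) = (-0.5, -1.3936)

(-0.5, -1.3936)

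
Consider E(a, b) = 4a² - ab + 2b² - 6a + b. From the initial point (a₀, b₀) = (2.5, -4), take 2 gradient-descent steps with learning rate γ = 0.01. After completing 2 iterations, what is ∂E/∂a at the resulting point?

∇E = (8a - b - 6, -a + 4b + 1)
Step 1: at (2.5, -4), ∇E = (18, -17.5) → (2.5, -4) − 0.01·(18, -17.5) = (2.32, -3.825)
Step 2: at (2.32, -3.825), ∇E = (16.385, -16.62) → (2.32, -3.825) − 0.01·(16.385, -16.62) = (2.15615, -3.6588)
∂E/∂a at (2.15615, -3.6588) = 14.908

14.908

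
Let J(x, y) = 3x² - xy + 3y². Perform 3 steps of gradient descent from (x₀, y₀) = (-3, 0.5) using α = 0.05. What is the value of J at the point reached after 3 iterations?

3.00724962109375

∇J = (6x - y, -x + 6y)
(x₁, y₁) = (-3, 0.5) − 0.05·(-18.5, 6) = (-2.075, 0.2)
(x₂, y₂) = (-2.075, 0.2) − 0.05·(-12.65, 3.275) = (-1.4425, 0.03625)
(x₃, y₃) = (-1.4425, 0.03625) − 0.05·(-8.69125, 1.66) = (-1.0079375, -0.04675)
J(-1.0079375, -0.04675) = 3.00724962109375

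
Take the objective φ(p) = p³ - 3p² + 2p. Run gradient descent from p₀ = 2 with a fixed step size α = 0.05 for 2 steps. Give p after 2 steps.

1.8285

φ′(p) = 3p² - 6p + 2
Step 1: φ′(2) = 2; p₁ = 2 − 0.05·2 = 1.9
Step 2: φ′(1.9) = 1.43; p₂ = 1.9 − 0.05·1.43 = 1.8285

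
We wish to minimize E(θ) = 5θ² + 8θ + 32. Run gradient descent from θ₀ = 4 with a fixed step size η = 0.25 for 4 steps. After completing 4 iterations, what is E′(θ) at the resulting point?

E′(θ) = 10θ + 8
θ₁ = 4 − 0.25·48 = -8
θ₂ = -8 − 0.25·(-72) = 10
θ₃ = 10 − 0.25·108 = -17
θ₄ = -17 − 0.25·(-162) = 23.5
E′(θ) at (23.5) = 243

243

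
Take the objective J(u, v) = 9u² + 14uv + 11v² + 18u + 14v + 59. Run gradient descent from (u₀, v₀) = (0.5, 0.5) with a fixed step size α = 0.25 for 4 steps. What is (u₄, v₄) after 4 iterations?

∇J = (18u + 14v + 18, 14u + 22v + 14)
Step 1: at (0.5, 0.5), ∇J = (34, 32) → (0.5, 0.5) − 0.25·(34, 32) = (-8, -7.5)
Step 2: at (-8, -7.5), ∇J = (-231, -263) → (-8, -7.5) − 0.25·(-231, -263) = (49.75, 58.25)
Step 3: at (49.75, 58.25), ∇J = (1729, 1992) → (49.75, 58.25) − 0.25·(1729, 1992) = (-382.5, -439.75)
Step 4: at (-382.5, -439.75), ∇J = (-13023.5, -15015.5) → (-382.5, -439.75) − 0.25·(-13023.5, -15015.5) = (2873.375, 3314.125)

(2873.375, 3314.125)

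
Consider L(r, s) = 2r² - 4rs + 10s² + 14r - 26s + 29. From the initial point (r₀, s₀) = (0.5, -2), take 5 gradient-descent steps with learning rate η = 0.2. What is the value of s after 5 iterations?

1099.30816

∇L = (4r - 4s + 14, -4r + 20s - 26)
(r₁, s₁) = (0.5, -2) − 0.2·(24, -68) = (-4.3, 11.6)
(r₂, s₂) = (-4.3, 11.6) − 0.2·(-49.6, 223.2) = (5.62, -33.04)
(r₃, s₃) = (5.62, -33.04) − 0.2·(168.64, -709.28) = (-28.108, 108.816)
(r₄, s₄) = (-28.108, 108.816) − 0.2·(-533.696, 2262.752) = (78.6312, -343.7344)
(r₅, s₅) = (78.6312, -343.7344) − 0.2·(1703.4624, -7215.2128) = (-262.06128, 1099.30816)
s = 1099.30816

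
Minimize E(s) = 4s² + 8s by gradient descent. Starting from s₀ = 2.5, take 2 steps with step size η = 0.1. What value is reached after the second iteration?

-0.86

E′(s) = 8s + 8
s₁ = 2.5 − 0.1·28 = -0.3
s₂ = -0.3 − 0.1·5.6 = -0.86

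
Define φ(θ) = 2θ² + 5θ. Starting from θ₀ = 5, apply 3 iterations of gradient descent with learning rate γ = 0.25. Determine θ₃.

-1.25

φ′(θ) = 4θ + 5
Step 1: φ′(5) = 25; θ₁ = 5 − 0.25·25 = -1.25
Step 2: φ′(-1.25) = 0; θ₂ = -1.25 − 0.25·0 = -1.25
Step 3: φ′(-1.25) = 0; θ₃ = -1.25 − 0.25·0 = -1.25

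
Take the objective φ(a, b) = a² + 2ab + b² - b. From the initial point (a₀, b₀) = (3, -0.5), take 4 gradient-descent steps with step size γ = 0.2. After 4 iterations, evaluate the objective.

∇φ = (2a + 2b, 2a + 2b - 1)
Step 1: at (3, -0.5), ∇φ = (5, 4) → (3, -0.5) − 0.2·(5, 4) = (2, -1.3)
Step 2: at (2, -1.3), ∇φ = (1.4, 0.4) → (2, -1.3) − 0.2·(1.4, 0.4) = (1.72, -1.38)
Step 3: at (1.72, -1.38), ∇φ = (0.68, -0.32) → (1.72, -1.38) − 0.2·(0.68, -0.32) = (1.584, -1.316)
Step 4: at (1.584, -1.316), ∇φ = (0.536, -0.464) → (1.584, -1.316) − 0.2·(0.536, -0.464) = (1.4768, -1.2232)
φ(1.4768, -1.2232) = 1.28751296

1.28751296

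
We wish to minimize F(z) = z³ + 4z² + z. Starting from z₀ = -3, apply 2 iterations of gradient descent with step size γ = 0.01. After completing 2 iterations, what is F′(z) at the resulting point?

4.861672198912

F′(z) = 3z² + 8z + 1
z₁ = -3 − 0.01·4 = -3.04
z₂ = -3.04 − 0.01·4.4048 = -3.084048
F′(z) at (-3.084048) = 4.861672198912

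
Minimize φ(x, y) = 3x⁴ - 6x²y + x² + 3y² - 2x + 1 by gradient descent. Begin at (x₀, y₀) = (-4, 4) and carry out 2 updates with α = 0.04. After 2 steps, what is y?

95.928064

∇φ = (12x³ - 12xy + 2x - 2, -6x² + 6y)
(x₁, y₁) = (-4, 4) − 0.04·(-586, -72) = (19.44, 6.88)
(x₂, y₂) = (19.44, 6.88) − 0.04·(86591.598208, -2226.2016) = (-3444.22392832, 95.928064)
y = 95.928064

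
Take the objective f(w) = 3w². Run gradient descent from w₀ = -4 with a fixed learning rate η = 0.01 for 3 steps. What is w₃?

-3.322336

f′(w) = 6w
w₁ = -4 − 0.01·(-24) = -3.76
w₂ = -3.76 − 0.01·(-22.56) = -3.5344
w₃ = -3.5344 − 0.01·(-21.2064) = -3.322336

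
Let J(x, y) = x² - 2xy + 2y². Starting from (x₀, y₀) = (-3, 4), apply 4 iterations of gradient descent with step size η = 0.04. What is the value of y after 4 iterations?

1.44610304

∇J = (2x - 2y, -2x + 4y)
(x₁, y₁) = (-3, 4) − 0.04·(-14, 22) = (-2.44, 3.12)
(x₂, y₂) = (-2.44, 3.12) − 0.04·(-11.12, 17.36) = (-1.9952, 2.4256)
(x₃, y₃) = (-1.9952, 2.4256) − 0.04·(-8.8416, 13.6928) = (-1.641536, 1.877888)
(x₄, y₄) = (-1.641536, 1.877888) − 0.04·(-7.038848, 10.794624) = (-1.35998208, 1.44610304)
y = 1.44610304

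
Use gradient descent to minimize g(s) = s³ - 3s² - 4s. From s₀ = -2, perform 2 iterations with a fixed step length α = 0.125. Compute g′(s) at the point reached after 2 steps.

g′(s) = 3s² - 6s - 4
s₁ = -2 − 0.125·20 = -4.5
s₂ = -4.5 − 0.125·83.75 = -14.96875
g′(s) at (-14.96875) = 758.0029296875

758.0029296875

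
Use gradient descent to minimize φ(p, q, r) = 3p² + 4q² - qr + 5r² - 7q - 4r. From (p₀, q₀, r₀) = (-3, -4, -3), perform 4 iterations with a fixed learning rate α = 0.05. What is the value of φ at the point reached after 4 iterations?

∇φ = (6p, 8q - r - 7, -q + 10r - 4)
(p₁, q₁, r₁) = (-3, -4, -3) − 0.05·(-18, -36, -30) = (-2.1, -2.2, -1.5)
(p₂, q₂, r₂) = (-2.1, -2.2, -1.5) − 0.05·(-12.6, -23.1, -16.8) = (-1.47, -1.045, -0.66)
(p₃, q₃, r₃) = (-1.47, -1.045, -0.66) − 0.05·(-8.82, -14.7, -9.555) = (-1.029, -0.31, -0.18225)
(p₄, q₄, r₄) = (-1.029, -0.31, -0.18225) − 0.05·(-6.174, -9.29775, -5.5125) = (-0.7203, 0.1548875, 0.093375)
φ(-0.7203, 0.1548875, 0.093375) = 0.2238761534375

0.2238761534375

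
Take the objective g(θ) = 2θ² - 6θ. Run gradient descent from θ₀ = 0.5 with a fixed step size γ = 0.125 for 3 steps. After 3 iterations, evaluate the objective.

g′(θ) = 4θ - 6
Step 1: g′(0.5) = -4; θ₁ = 0.5 − 0.125·(-4) = 1
Step 2: g′(1) = -2; θ₂ = 1 − 0.125·(-2) = 1.25
Step 3: g′(1.25) = -1; θ₃ = 1.25 − 0.125·(-1) = 1.375
g(1.375) = -4.46875

-4.46875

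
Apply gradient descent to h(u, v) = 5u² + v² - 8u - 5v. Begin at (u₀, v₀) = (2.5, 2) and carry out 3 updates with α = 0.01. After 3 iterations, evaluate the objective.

-1.549216954784

∇h = (10u - 8, 2v - 5)
Step 1: at (2.5, 2), ∇h = (17, -1) → (2.5, 2) − 0.01·(17, -1) = (2.33, 2.01)
Step 2: at (2.33, 2.01), ∇h = (15.3, -0.98) → (2.33, 2.01) − 0.01·(15.3, -0.98) = (2.177, 2.0198)
Step 3: at (2.177, 2.0198), ∇h = (13.77, -0.9604) → (2.177, 2.0198) − 0.01·(13.77, -0.9604) = (2.0393, 2.029404)
h(2.0393, 2.029404) = -1.549216954784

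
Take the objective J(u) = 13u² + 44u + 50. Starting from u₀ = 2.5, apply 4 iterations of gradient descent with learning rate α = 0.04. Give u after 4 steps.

-1.69229696

J′(u) = 26u + 44
u₁ = 2.5 − 0.04·109 = -1.86
u₂ = -1.86 − 0.04·(-4.36) = -1.6856
u₃ = -1.6856 − 0.04·0.1744 = -1.692576
u₄ = -1.692576 − 0.04·(-0.006976) = -1.69229696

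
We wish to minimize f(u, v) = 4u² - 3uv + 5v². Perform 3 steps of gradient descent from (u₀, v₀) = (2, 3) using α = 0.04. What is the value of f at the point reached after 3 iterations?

∇f = (8u - 3v, -3u + 10v)
Step 1: at (2, 3), ∇f = (7, 24) → (2, 3) − 0.04·(7, 24) = (1.72, 2.04)
Step 2: at (1.72, 2.04), ∇f = (7.64, 15.24) → (1.72, 2.04) − 0.04·(7.64, 15.24) = (1.4144, 1.4304)
Step 3: at (1.4144, 1.4304), ∇f = (7.024, 10.0608) → (1.4144, 1.4304) − 0.04·(7.024, 10.0608) = (1.13344, 1.027968)
f(1.13344, 1.027968) = 6.92691582976

6.92691582976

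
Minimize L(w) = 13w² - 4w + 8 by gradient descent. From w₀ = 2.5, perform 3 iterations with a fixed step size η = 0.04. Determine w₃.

0.153696

L′(w) = 26w - 4
w₁ = 2.5 − 0.04·61 = 0.06
w₂ = 0.06 − 0.04·(-2.44) = 0.1576
w₃ = 0.1576 − 0.04·0.0976 = 0.153696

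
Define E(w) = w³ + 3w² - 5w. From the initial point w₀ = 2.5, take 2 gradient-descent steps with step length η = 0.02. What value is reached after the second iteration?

E′(w) = 3w² + 6w - 5
w₁ = 2.5 − 0.02·28.75 = 1.925
w₂ = 1.925 − 0.02·17.666875 = 1.5716625

1.5716625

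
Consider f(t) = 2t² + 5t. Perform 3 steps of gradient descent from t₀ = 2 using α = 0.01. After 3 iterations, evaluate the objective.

13.410758307328

f′(t) = 4t + 5
Step 1: f′(2) = 13; t₁ = 2 − 0.01·13 = 1.87
Step 2: f′(1.87) = 12.48; t₂ = 1.87 − 0.01·12.48 = 1.7452
Step 3: f′(1.7452) = 11.9808; t₃ = 1.7452 − 0.01·11.9808 = 1.625392
f(1.625392) = 13.410758307328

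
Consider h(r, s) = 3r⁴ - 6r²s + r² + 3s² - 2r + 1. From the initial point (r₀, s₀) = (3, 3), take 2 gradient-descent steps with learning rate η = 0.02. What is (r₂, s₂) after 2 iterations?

(-1.89536, 3.5088)

∇h = (12r³ - 12rs + 2r - 2, -6r² + 6s)
Step 1: at (3, 3), ∇h = (220, -36) → (3, 3) − 0.02·(220, -36) = (-1.4, 3.72)
Step 2: at (-1.4, 3.72), ∇h = (24.768, 10.56) → (-1.4, 3.72) − 0.02·(24.768, 10.56) = (-1.89536, 3.5088)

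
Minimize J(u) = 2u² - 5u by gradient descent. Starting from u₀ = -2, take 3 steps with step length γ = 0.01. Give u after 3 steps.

J′(u) = 4u - 5
Step 1: J′(-2) = -13; u₁ = -2 − 0.01·(-13) = -1.87
Step 2: J′(-1.87) = -12.48; u₂ = -1.87 − 0.01·(-12.48) = -1.7452
Step 3: J′(-1.7452) = -11.9808; u₃ = -1.7452 − 0.01·(-11.9808) = -1.625392

-1.625392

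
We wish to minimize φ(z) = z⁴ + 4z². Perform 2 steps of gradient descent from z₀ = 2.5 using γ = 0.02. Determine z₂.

0.66487

φ′(z) = 4z³ + 8z
Step 1: φ′(2.5) = 82.5; z₁ = 2.5 − 0.02·82.5 = 0.85
Step 2: φ′(0.85) = 9.2565; z₂ = 0.85 − 0.02·9.2565 = 0.66487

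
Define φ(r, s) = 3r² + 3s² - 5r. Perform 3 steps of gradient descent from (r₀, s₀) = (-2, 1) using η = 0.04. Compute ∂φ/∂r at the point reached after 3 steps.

∇φ = (6r - 5, 6s)
(r₁, s₁) = (-2, 1) − 0.04·(-17, 6) = (-1.32, 0.76)
(r₂, s₂) = (-1.32, 0.76) − 0.04·(-12.92, 4.56) = (-0.8032, 0.5776)
(r₃, s₃) = (-0.8032, 0.5776) − 0.04·(-9.8192, 3.4656) = (-0.410432, 0.438976)
∂φ/∂r at (-0.410432, 0.438976) = -7.462592

-7.462592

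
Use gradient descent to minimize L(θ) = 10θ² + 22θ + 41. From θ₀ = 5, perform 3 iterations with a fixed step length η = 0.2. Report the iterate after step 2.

L′(θ) = 20θ + 22
Step 1: L′(5) = 122; θ₁ = 5 − 0.2·122 = -19.4
Step 2: L′(-19.4) = -366; θ₂ = -19.4 − 0.2·(-366) = 53.8

53.8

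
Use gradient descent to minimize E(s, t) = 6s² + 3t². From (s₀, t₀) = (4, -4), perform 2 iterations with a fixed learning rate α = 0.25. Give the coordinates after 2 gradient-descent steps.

∇E = (12s, 6t)
Step 1: at (4, -4), ∇E = (48, -24) → (4, -4) − 0.25·(48, -24) = (-8, 2)
Step 2: at (-8, 2), ∇E = (-96, 12) → (-8, 2) − 0.25·(-96, 12) = (16, -1)

(16, -1)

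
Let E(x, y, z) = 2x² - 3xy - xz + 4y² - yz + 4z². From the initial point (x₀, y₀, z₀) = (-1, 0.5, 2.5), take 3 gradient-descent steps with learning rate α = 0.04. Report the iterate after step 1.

(-0.68, 0.32, 1.68)

∇E = (4x - 3y - z, -3x + 8y - z, -x - y + 8z)
Step 1: at (-1, 0.5, 2.5), ∇E = (-8, 4.5, 20.5) → (-1, 0.5, 2.5) − 0.04·(-8, 4.5, 20.5) = (-0.68, 0.32, 1.68)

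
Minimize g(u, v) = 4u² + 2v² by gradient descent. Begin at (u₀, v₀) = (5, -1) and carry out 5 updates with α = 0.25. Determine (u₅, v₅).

(-5, 0)

∇g = (8u, 4v)
Step 1: at (5, -1), ∇g = (40, -4) → (5, -1) − 0.25·(40, -4) = (-5, 0)
Step 2: at (-5, 0), ∇g = (-40, 0) → (-5, 0) − 0.25·(-40, 0) = (5, 0)
Step 3: at (5, 0), ∇g = (40, 0) → (5, 0) − 0.25·(40, 0) = (-5, 0)
Step 4: at (-5, 0), ∇g = (-40, 0) → (-5, 0) − 0.25·(-40, 0) = (5, 0)
Step 5: at (5, 0), ∇g = (40, 0) → (5, 0) − 0.25·(40, 0) = (-5, 0)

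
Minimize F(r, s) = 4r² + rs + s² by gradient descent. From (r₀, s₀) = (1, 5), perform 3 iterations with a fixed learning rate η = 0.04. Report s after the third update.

3.83616

∇F = (8r + s, r + 2s)
Step 1: at (1, 5), ∇F = (13, 11) → (1, 5) − 0.04·(13, 11) = (0.48, 4.56)
Step 2: at (0.48, 4.56), ∇F = (8.4, 9.6) → (0.48, 4.56) − 0.04·(8.4, 9.6) = (0.144, 4.176)
Step 3: at (0.144, 4.176), ∇F = (5.328, 8.496) → (0.144, 4.176) − 0.04·(5.328, 8.496) = (-0.06912, 3.83616)
s = 3.83616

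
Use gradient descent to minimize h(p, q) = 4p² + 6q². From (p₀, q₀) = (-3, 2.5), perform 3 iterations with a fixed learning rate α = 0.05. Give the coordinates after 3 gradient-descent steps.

∇h = (8p, 12q)
(p₁, q₁) = (-3, 2.5) − 0.05·(-24, 30) = (-1.8, 1)
(p₂, q₂) = (-1.8, 1) − 0.05·(-14.4, 12) = (-1.08, 0.4)
(p₃, q₃) = (-1.08, 0.4) − 0.05·(-8.64, 4.8) = (-0.648, 0.16)

(-0.648, 0.16)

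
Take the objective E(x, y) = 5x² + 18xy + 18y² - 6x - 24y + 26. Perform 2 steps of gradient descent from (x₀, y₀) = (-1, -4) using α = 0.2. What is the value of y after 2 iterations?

-260.8

∇E = (10x + 18y - 6, 18x + 36y - 24)
Step 1: at (-1, -4), ∇E = (-88, -186) → (-1, -4) − 0.2·(-88, -186) = (16.6, 33.2)
Step 2: at (16.6, 33.2), ∇E = (757.6, 1470) → (16.6, 33.2) − 0.2·(757.6, 1470) = (-134.92, -260.8)
y = -260.8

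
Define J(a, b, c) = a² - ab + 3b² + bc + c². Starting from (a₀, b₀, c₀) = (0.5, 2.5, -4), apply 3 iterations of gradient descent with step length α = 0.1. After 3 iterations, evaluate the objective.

5.670455

∇J = (2a - b, -a + 6b + c, b + 2c)
Step 1: at (0.5, 2.5, -4), ∇J = (-1.5, 10.5, -5.5) → (0.5, 2.5, -4) − 0.1·(-1.5, 10.5, -5.5) = (0.65, 1.45, -3.45)
Step 2: at (0.65, 1.45, -3.45), ∇J = (-0.15, 4.6, -5.45) → (0.65, 1.45, -3.45) − 0.1·(-0.15, 4.6, -5.45) = (0.665, 0.99, -2.905)
Step 3: at (0.665, 0.99, -2.905), ∇J = (0.34, 2.37, -4.82) → (0.665, 0.99, -2.905) − 0.1·(0.34, 2.37, -4.82) = (0.631, 0.753, -2.423)
J(0.631, 0.753, -2.423) = 5.670455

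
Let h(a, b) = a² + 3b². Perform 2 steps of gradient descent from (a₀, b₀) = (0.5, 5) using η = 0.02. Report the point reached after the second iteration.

(0.4608, 3.872)

∇h = (2a, 6b)
(a₁, b₁) = (0.5, 5) − 0.02·(1, 30) = (0.48, 4.4)
(a₂, b₂) = (0.48, 4.4) − 0.02·(0.96, 26.4) = (0.4608, 3.872)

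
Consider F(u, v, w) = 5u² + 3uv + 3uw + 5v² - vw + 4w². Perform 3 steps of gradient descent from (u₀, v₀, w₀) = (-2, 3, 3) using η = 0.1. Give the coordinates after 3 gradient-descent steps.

(-0.486, 0.309, 0.471)

∇F = (10u + 3v + 3w, 3u + 10v - w, 3u - v + 8w)
(u₁, v₁, w₁) = (-2, 3, 3) − 0.1·(-2, 21, 15) = (-1.8, 0.9, 1.5)
(u₂, v₂, w₂) = (-1.8, 0.9, 1.5) − 0.1·(-10.8, 2.1, 5.7) = (-0.72, 0.69, 0.93)
(u₃, v₃, w₃) = (-0.72, 0.69, 0.93) − 0.1·(-2.34, 3.81, 4.59) = (-0.486, 0.309, 0.471)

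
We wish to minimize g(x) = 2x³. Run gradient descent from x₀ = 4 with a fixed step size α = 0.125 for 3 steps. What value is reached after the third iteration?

g′(x) = 6x²
x₁ = 4 − 0.125·96 = -8
x₂ = -8 − 0.125·384 = -56
x₃ = -56 − 0.125·18816 = -2408

-2408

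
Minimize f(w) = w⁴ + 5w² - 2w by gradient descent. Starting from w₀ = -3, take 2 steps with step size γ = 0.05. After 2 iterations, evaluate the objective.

f′(w) = 4w³ + 10w - 2
Step 1: f′(-3) = -140; w₁ = -3 − 0.05·(-140) = 4
Step 2: f′(4) = 294; w₂ = 4 − 0.05·294 = -10.7
f(-10.7) = 13701.8101

13701.8101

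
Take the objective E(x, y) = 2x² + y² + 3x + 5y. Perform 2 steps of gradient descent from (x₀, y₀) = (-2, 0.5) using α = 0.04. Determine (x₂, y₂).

(-1.632, 0.0392)

∇E = (4x + 3, 2y + 5)
Step 1: at (-2, 0.5), ∇E = (-5, 6) → (-2, 0.5) − 0.04·(-5, 6) = (-1.8, 0.26)
Step 2: at (-1.8, 0.26), ∇E = (-4.2, 5.52) → (-1.8, 0.26) − 0.04·(-4.2, 5.52) = (-1.632, 0.0392)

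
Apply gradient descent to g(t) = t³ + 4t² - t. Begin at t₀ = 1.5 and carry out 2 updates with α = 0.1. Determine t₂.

g′(t) = 3t² + 8t - 1
t₁ = 1.5 − 0.1·17.75 = -0.275
t₂ = -0.275 − 0.1·(-2.973125) = 0.0223125

0.0223125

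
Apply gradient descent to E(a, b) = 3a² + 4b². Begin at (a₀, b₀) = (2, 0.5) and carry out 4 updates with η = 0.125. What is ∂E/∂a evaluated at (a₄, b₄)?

0.046875

∇E = (6a, 8b)
(a₁, b₁) = (2, 0.5) − 0.125·(12, 4) = (0.5, 0)
(a₂, b₂) = (0.5, 0) − 0.125·(3, 0) = (0.125, 0)
(a₃, b₃) = (0.125, 0) − 0.125·(0.75, 0) = (0.03125, 0)
(a₄, b₄) = (0.03125, 0) − 0.125·(0.1875, 0) = (0.0078125, 0)
∂E/∂a at (0.0078125, 0) = 0.046875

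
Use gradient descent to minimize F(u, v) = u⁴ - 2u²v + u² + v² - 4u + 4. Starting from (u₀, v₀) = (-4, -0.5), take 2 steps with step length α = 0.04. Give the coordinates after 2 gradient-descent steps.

∇F = (4u³ - 4uv + 2u - 4, -2u² + 2v)
Step 1: at (-4, -0.5), ∇F = (-276, -33) → (-4, -0.5) − 0.04·(-276, -33) = (7.04, 0.82)
Step 2: at (7.04, 0.82), ∇F = (1382.643456, -97.4832) → (7.04, 0.82) − 0.04·(1382.643456, -97.4832) = (-48.26573824, 4.719328)

(-48.26573824, 4.719328)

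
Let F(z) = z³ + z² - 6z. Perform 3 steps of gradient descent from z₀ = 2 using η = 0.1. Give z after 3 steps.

F′(z) = 3z² + 2z - 6
Step 1: F′(2) = 10; z₁ = 2 − 0.1·10 = 1
Step 2: F′(1) = -1; z₂ = 1 − 0.1·(-1) = 1.1
Step 3: F′(1.1) = -0.17; z₃ = 1.1 − 0.1·(-0.17) = 1.117

1.117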